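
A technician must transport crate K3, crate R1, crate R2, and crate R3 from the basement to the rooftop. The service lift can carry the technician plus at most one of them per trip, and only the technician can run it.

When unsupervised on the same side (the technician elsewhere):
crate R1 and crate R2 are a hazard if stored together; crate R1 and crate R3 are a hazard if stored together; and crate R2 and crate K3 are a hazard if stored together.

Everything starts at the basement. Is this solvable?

Whatever the first load, the items left behind include a forbidden pair without the technician. No opening move is safe, so no plan exists.

No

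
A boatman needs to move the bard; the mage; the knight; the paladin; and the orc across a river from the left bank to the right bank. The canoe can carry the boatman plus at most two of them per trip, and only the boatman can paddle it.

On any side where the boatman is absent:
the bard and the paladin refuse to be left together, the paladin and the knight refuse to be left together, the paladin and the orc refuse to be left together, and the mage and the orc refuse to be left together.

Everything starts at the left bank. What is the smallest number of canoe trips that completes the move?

Counting alone: the boatman can take at most 2 across per trip to the right bank, so moving all 5 needs at least 3 loaded trips out, with a return between consecutive ones — at least 5 crossings.
The plan below uses exactly 5 crossings, so it is optimal:
1. Boatman goes to the right bank with the mage and the paladin.
2. Boatman goes back to the left bank alone.
3. Boatman goes to the right bank with the bard and the knight.
4. Boatman goes back to the left bank with the paladin.
5. Boatman goes to the right bank with the orc and the paladin.

5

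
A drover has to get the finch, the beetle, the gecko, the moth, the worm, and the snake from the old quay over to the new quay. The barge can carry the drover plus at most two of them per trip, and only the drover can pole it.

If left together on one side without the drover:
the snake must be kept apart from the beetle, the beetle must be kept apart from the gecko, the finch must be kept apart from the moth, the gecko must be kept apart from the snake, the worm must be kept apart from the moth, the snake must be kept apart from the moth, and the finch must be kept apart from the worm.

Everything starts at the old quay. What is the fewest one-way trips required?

impossible

Whatever the first load, the items left behind include a forbidden pair without the drover. No opening move is safe, so no plan exists.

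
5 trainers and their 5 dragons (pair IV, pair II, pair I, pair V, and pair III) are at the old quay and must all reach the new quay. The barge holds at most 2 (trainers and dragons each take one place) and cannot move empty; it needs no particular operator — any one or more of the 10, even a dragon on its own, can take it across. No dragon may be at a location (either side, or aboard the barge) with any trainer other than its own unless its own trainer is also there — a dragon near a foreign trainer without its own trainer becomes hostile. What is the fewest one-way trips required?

Following every safe sequence of crossings from the start, the most of the 10 that can be at the new quay as the barge arrives there on crossings 1, 3, 5, 7 is 2, 3, 4, 5 respectively; the best ever achieved is 5 of 10.
From crossing 9 on, no configuration arises that was not already reachable earlier: only 82 distinct safe configurations (who is on which side, and where the barge is) can ever be reached, none of them has everyone across, and every continuation just revisits them. So no valid plan exists.

impossible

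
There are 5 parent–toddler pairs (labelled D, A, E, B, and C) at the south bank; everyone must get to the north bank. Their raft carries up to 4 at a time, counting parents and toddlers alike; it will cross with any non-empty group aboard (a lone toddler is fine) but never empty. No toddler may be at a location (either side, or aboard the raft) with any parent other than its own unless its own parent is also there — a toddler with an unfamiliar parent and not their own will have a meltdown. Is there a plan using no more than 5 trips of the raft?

No

Counting alone: each trip to the north bank takes at most 4 across and each return brings at least 1 back, so after t trips out (and t−1 returns) at most 4t − (t−1) of the 10 are across; that first reaches 10 at t = 3, so at least 5 crossings are needed.
The safety rule pushes this higher. Following every safe sequence of crossings, the most of the 10 that can be at the north bank as the raft arrives there on crossing 5 is 9 — never all 10.
So the move cannot be finished within 5 crossings. (The shortest complete plan takes 7:)
1. parent D and toddler D cross → the north bank.
2. parent D crosses ← the south bank.
3. toddler A, toddler B, toddler C, and toddler E cross → the north bank.
4. toddler D crosses ← the south bank.
5. parent A, parent B, parent C, and parent E cross → the north bank.
6. parent A and toddler A cross ← the south bank.
7. parent A, parent D, toddler A, and toddler D cross → the north bank.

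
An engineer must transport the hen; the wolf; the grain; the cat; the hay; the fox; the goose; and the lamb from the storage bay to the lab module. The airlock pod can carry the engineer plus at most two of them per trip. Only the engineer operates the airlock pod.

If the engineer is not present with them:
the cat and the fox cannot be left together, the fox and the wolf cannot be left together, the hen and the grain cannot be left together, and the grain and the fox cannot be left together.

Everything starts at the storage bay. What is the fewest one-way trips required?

Counting alone: the engineer can take at most 2 across per trip to the lab module, so moving all 8 needs at least 4 loaded trips out, with a return between consecutive ones — at least 7 crossings.
The safety rule pushes this higher. Following every safe sequence of crossings, the most of the 8 that can be at the lab module as the airlock pod arrives there on crossing 7 is 7 — never all 8.
So no plan with fewer than 9 crossings exists, and this one achieves 9:
1. Engineer goes to the lab module with the fox and the hen.
2. Engineer goes back to the storage bay alone.
3. Engineer goes to the lab module with the hay.
4. Engineer goes back to the storage bay alone.
5. Engineer goes to the lab module with the goose and the lamb.
6. Engineer goes back to the storage bay alone.
7. Engineer goes to the lab module with the cat and the wolf.
8. Engineer goes back to the storage bay with the fox.
9. Engineer goes to the lab module with the fox and the grain.

9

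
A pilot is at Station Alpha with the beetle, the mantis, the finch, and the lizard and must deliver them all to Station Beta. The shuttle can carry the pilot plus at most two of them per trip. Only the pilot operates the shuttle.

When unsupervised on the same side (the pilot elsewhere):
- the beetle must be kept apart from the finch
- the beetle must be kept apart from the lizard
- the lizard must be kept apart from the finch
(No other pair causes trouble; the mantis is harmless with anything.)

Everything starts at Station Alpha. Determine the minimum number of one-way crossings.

5

Counting alone: the pilot can take at most 2 across per trip to Station Beta, so moving all 4 needs at least 2 loaded trips out, with a return between consecutive ones — at least 3 crossings.
The safety rule pushes this higher. Following every safe sequence of crossings, the most of the 4 that can be at Station Beta as the shuttle arrives there on crossing 3 is 3 — never all 4.
So no plan with fewer than 5 crossings exists, and this one achieves 5:
1. Pilot goes to Station Beta with the beetle and the finch.  [Station Alpha: the lizard, the mantis | Station Beta: the beetle, the finch]
2. Pilot goes back to Station Alpha with the beetle.  [Station Alpha: the beetle, the lizard, the mantis | Station Beta: the finch]
3. Pilot goes to Station Beta with the beetle and the mantis.  [Station Alpha: the lizard | Station Beta: the beetle, the finch, the mantis]
4. Pilot goes back to Station Alpha with the beetle.  [Station Alpha: the beetle, the lizard | Station Beta: the finch, the mantis]
5. Pilot goes to Station Beta with the beetle and the lizard.  [Station Alpha: — | Station Beta: the beetle, the finch, the lizard, the mantis]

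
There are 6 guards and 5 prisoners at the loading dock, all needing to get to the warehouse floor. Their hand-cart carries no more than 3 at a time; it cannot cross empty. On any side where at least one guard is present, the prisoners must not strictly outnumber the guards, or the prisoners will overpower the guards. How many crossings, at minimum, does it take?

Counting alone: each trip to the warehouse floor takes at most 3 across and each return brings at least 1 back, so after t trips out (and t−1 returns) at most 3t − (t−1) of the 11 are across; that first reaches 11 at t = 5, so at least 9 crossings are needed.
The plan below uses exactly 9 crossings, so it is optimal:
1. 3 prisoners → the warehouse floor.  (the loading dock: 6G 2P; the warehouse floor: 0G 3P)
2. 1 prisoner ← the loading dock.  (the loading dock: 6G 3P; the warehouse floor: 0G 2P)
3. 3 guards → the warehouse floor.  (the loading dock: 3G 3P; the warehouse floor: 3G 2P)
4. 1 guard ← the loading dock.  (the loading dock: 4G 3P; the warehouse floor: 2G 2P)
5. 2 guards and 1 prisoner → the warehouse floor.  (the loading dock: 2G 2P; the warehouse floor: 4G 3P)
6. 1 guard ← the loading dock.  (the loading dock: 3G 2P; the warehouse floor: 3G 3P)
7. 2 guards and 1 prisoner → the warehouse floor.  (the loading dock: 1G 1P; the warehouse floor: 5G 4P)
8. 1 guard ← the loading dock.  (the loading dock: 2G 1P; the warehouse floor: 4G 4P)
9. 2 guards and 1 prisoner → the warehouse floor.  (the loading dock: 0G 0P; the warehouse floor: 6G 5P)

9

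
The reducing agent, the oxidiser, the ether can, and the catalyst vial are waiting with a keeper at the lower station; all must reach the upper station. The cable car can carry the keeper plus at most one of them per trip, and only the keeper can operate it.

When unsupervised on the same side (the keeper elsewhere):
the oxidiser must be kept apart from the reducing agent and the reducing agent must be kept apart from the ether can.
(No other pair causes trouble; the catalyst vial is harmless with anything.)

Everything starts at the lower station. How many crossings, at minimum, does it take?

9

Counting alone: the keeper can take at most 1 across per trip to the upper station, so moving all 4 needs at least 4 loaded trips out, with a return between consecutive ones — at least 7 crossings.
The safety rule pushes this higher. Following every safe sequence of crossings, the most of the 4 that can be at the upper station as the cable car arrives there on crossing 7 is 3 — never all 4.
So no plan with fewer than 9 crossings exists, and this one achieves 9:
1. Keeper goes to the upper station with the reducing agent.
2. Keeper goes back to the lower station alone.
3. Keeper goes to the upper station with the oxidiser.
4. Keeper goes back to the lower station with the reducing agent.
5. Keeper goes to the upper station with the ether can.
6. Keeper goes back to the lower station alone.
7. Keeper goes to the upper station with the catalyst vial.
8. Keeper goes back to the lower station alone.
9. Keeper goes to the upper station with the reducing agent.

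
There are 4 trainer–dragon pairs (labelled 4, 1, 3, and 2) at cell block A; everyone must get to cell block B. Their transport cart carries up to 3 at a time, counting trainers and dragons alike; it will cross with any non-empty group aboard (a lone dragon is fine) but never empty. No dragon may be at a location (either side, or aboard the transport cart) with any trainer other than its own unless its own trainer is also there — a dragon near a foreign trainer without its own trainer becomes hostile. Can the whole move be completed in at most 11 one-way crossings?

Yes — this plan uses 9 crossings (≤ 11):
1. dragon 4 and trainer 4 cross → cell block B.
2. trainer 4 crosses ← cell block A.
3. dragon 1, trainer 1, and trainer 4 cross → cell block B.
4. dragon 4 and trainer 4 cross ← cell block A.
5. trainer 2, trainer 3, and trainer 4 cross → cell block B.
6. dragon 1 crosses ← cell block A.
7. dragon 1 and dragon 4 cross → cell block B.
8. dragon 4 crosses ← cell block A.
9. dragon 2, dragon 3, and dragon 4 cross → cell block B.

Yes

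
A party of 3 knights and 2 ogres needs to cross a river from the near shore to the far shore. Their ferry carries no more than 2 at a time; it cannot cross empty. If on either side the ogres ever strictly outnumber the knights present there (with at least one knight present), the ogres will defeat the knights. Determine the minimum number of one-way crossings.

Counting alone: each trip to the far shore takes at most 2 across and each return brings at least 1 back, so after t trips out (and t−1 returns) at most 2t − (t−1) of the 5 are across; that first reaches 5 at t = 4, so at least 7 crossings are needed.
The plan below uses exactly 7 crossings, so it is optimal:
1. 2 ogres → the far shore.  (the near shore: 3K 0O; the far shore: 0K 2O)
2. 1 ogre ← the near shore.  (the near shore: 3K 1O; the far shore: 0K 1O)
3. 2 knights → the far shore.  (the near shore: 1K 1O; the far shore: 2K 1O)
4. 1 knight ← the near shore.  (the near shore: 2K 1O; the far shore: 1K 1O)
5. 1 knight and 1 ogre → the far shore.  (the near shore: 1K 0O; the far shore: 2K 2O)
6. 1 ogre ← the near shore.  (the near shore: 1K 1O; the far shore: 2K 1O)
7. 1 knight and 1 ogre → the far shore.  (the near shore: 0K 0O; the far shore: 3K 2O)

7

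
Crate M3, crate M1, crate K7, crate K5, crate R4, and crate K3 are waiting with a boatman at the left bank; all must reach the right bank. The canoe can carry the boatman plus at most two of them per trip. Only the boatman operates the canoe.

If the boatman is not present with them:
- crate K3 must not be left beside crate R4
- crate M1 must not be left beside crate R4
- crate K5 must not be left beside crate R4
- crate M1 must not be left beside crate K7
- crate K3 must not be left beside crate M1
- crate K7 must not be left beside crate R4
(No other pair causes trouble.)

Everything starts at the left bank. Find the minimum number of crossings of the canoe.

Counting alone: the boatman can take at most 2 across per trip to the right bank, so moving all 6 needs at least 3 loaded trips out, with a return between consecutive ones — at least 5 crossings.
The safety rule pushes this higher. Following every safe sequence of crossings, the most of the 6 that can be at the right bank as the canoe arrives there on crossings 5, 7 is 4, 5 respectively — never all 6.
So no plan with fewer than 9 crossings exists, and this one achieves 9:
1. Boatman goes to the right bank with crate M1 and crate R4.
2. Boatman goes back to the left bank with crate M1.
3. Boatman goes to the right bank with crate M1 and crate M3.
4. Boatman goes back to the left bank with crate M1.
5. Boatman goes to the right bank with crate K5 and crate M1.
6. Boatman goes back to the left bank with crate R4.
7. Boatman goes to the right bank with crate K3 and crate K7.
8. Boatman goes back to the left bank with crate M1.
9. Boatman goes to the right bank with crate M1 and crate R4.

9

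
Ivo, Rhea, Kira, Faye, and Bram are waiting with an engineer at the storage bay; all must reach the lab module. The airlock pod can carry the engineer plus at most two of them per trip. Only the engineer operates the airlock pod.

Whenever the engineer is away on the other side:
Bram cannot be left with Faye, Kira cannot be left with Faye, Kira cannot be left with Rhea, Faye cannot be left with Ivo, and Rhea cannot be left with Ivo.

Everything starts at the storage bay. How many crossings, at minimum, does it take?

Counting alone: the engineer can take at most 2 across per trip to the lab module, so moving all 5 needs at least 3 loaded trips out, with a return between consecutive ones — at least 5 crossings.
The safety rule pushes this higher. Following every safe sequence of crossings, the most of the 5 that can be at the lab module as the airlock pod arrives there on crossing 5 is 4 — never all 5.
So no plan with fewer than 7 crossings exists, and this one achieves 7:
1. Engineer goes to the lab module with Faye and Rhea.  [the storage bay: Bram, Ivo, Kira | the lab module: Faye, Rhea]
2. Engineer goes back to the storage bay alone.  [the storage bay: Bram, Ivo, Kira | the lab module: Faye, Rhea]
3. Engineer goes to the lab module with Ivo.  [the storage bay: Bram, Kira | the lab module: Faye, Ivo, Rhea]
4. Engineer goes back to the storage bay with Faye and Rhea.  [the storage bay: Bram, Faye, Kira, Rhea | the lab module: Ivo]
5. Engineer goes to the lab module with Bram and Kira.  [the storage bay: Faye, Rhea | the lab module: Bram, Ivo, Kira]
6. Engineer goes back to the storage bay alone.  [the storage bay: Faye, Rhea | the lab module: Bram, Ivo, Kira]
7. Engineer goes to the lab module with Faye and Rhea.  [the storage bay: — | the lab module: Bram, Faye, Ivo, Kira, Rhea]

7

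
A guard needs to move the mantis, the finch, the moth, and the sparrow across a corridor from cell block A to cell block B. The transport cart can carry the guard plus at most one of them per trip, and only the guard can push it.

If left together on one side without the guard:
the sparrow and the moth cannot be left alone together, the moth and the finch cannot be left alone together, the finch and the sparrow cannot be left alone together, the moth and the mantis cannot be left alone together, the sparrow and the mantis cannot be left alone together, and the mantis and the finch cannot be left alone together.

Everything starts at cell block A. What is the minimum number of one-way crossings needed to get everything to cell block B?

Whatever the first load, the items left behind include a forbidden pair without the guard. No opening move is safe, so no plan exists.

impossible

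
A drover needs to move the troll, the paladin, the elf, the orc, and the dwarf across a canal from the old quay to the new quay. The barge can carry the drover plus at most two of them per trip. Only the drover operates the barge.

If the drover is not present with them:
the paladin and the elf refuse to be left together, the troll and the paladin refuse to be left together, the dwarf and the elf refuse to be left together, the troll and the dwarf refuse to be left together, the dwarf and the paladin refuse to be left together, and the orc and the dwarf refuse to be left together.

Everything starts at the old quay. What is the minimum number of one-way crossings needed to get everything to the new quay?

Counting alone: the drover can take at most 2 across per trip to the new quay, so moving all 5 needs at least 3 loaded trips out, with a return between consecutive ones — at least 5 crossings.
The safety rule pushes this higher. Following every safe sequence of crossings, the most of the 5 that can be at the new quay as the barge arrives there on crossing 5 is 4 — never all 5.
So no plan with fewer than 7 crossings exists, and this one achieves 7:
1. Drover goes to the new quay with the dwarf and the paladin.
2. Drover goes back to the old quay with the paladin.
3. Drover goes to the new quay with the elf and the troll.
4. Drover goes back to the old quay with the dwarf.
5. Drover goes to the new quay with the orc and the paladin.
6. Drover goes back to the old quay with the paladin.
7. Drover goes to the new quay with the dwarf and the paladin.

7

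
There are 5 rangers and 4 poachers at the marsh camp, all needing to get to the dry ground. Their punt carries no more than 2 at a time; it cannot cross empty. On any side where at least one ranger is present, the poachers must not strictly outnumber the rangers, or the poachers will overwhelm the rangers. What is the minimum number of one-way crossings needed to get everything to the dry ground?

Counting alone: each trip to the dry ground takes at most 2 across and each return brings at least 1 back, so after t trips out (and t−1 returns) at most 2t − (t−1) of the 9 are across; that first reaches 9 at t = 8, so at least 15 crossings are needed.
The plan below uses exactly 15 crossings, so it is optimal:
1. 2 poachers → the dry ground.  (the marsh camp: 5R 2P; the dry ground: 0R 2P)
2. 1 poacher ← the marsh camp.  (the marsh camp: 5R 3P; the dry ground: 0R 1P)
3. 2 poachers → the dry ground.  (the marsh camp: 5R 1P; the dry ground: 0R 3P)
4. 1 poacher ← the marsh camp.  (the marsh camp: 5R 2P; the dry ground: 0R 2P)
5. 2 rangers → the dry ground.  (the marsh camp: 3R 2P; the dry ground: 2R 2P)
6. 1 poacher ← the marsh camp.  (the marsh camp: 3R 3P; the dry ground: 2R 1P)
7. 1 ranger and 1 poacher → the dry ground.  (the marsh camp: 2R 2P; the dry ground: 3R 2P)
8. 1 ranger ← the marsh camp.  (the marsh camp: 3R 2P; the dry ground: 2R 2P)
9. 1 ranger and 1 poacher → the dry ground.  (the marsh camp: 2R 1P; the dry ground: 3R 3P)
10. 1 poacher ← the marsh camp.  (the marsh camp: 2R 2P; the dry ground: 3R 2P)
11. 1 ranger and 1 poacher → the dry ground.  (the marsh camp: 1R 1P; the dry ground: 4R 3P)
12. 1 ranger ← the marsh camp.  (the marsh camp: 2R 1P; the dry ground: 3R 3P)
13. 1 ranger and 1 poacher → the dry ground.  (the marsh camp: 1R 0P; the dry ground: 4R 4P)
14. 1 poacher ← the marsh camp.  (the marsh camp: 1R 1P; the dry ground: 4R 3P)
15. 1 ranger and 1 poacher → the dry ground.  (the marsh camp: 0R 0P; the dry ground: 5R 4P)

15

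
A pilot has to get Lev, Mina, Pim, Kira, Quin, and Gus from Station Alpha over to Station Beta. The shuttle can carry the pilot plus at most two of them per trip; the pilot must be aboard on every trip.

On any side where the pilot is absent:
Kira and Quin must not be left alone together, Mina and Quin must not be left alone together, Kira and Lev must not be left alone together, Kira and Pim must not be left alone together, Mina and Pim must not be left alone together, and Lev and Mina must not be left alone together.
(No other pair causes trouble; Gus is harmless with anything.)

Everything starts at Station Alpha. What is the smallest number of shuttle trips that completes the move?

7

Counting alone: the pilot can take at most 2 across per trip to Station Beta, so moving all 6 needs at least 3 loaded trips out, with a return between consecutive ones — at least 5 crossings.
The safety rule pushes this higher. Following every safe sequence of crossings, the most of the 6 that can be at Station Beta as the shuttle arrives there on crossing 5 is 5 — never all 6.
So no plan with fewer than 7 crossings exists, and this one achieves 7:
1. Pilot goes to Station Beta with Kira and Mina.
2. Pilot goes back to Station Alpha alone.
3. Pilot goes to Station Beta with Lev and Pim.
4. Pilot goes back to Station Alpha with Kira and Mina.
5. Pilot goes to Station Beta with Gus and Quin.
6. Pilot goes back to Station Alpha alone.
7. Pilot goes to Station Beta with Kira and Mina.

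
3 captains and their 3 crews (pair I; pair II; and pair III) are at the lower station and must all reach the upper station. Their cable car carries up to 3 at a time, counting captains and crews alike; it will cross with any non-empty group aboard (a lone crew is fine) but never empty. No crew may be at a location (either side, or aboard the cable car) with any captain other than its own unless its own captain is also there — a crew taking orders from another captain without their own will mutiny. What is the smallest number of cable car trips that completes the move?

Counting alone: each trip to the upper station takes at most 3 across and each return brings at least 1 back, so after t trips out (and t−1 returns) at most 3t − (t−1) of the 6 are across; that first reaches 6 at t = 3, so at least 5 crossings are needed.
The plan below uses exactly 5 crossings, so it is optimal:
1. captain I and crew I cross → the upper station.
2. captain I crosses ← the lower station.
3. captain I, captain II, and captain III cross → the upper station.
4. crew I crosses ← the lower station.
5. crew I, crew II, and crew III cross → the upper station.

5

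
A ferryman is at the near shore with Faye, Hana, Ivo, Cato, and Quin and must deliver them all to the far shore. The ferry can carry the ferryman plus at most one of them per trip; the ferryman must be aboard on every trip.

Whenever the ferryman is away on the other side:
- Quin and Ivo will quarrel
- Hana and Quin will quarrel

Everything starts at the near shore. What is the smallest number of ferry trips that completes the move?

11

Counting alone: the ferryman can take at most 1 across per trip to the far shore, so moving all 5 needs at least 5 loaded trips out, with a return between consecutive ones — at least 9 crossings.
The safety rule pushes this higher. Following every safe sequence of crossings, the most of the 5 that can be at the far shore as the ferry arrives there on crossing 9 is 4 — never all 5.
So no plan with fewer than 11 crossings exists, and this one achieves 11:
1. Ferryman goes to the far shore with Quin.
2. Ferryman goes back to the near shore alone.
3. Ferryman goes to the far shore with Faye.
4. Ferryman goes back to the near shore alone.
5. Ferryman goes to the far shore with Hana.
6. Ferryman goes back to the near shore with Quin.
7. Ferryman goes to the far shore with Ivo.
8. Ferryman goes back to the near shore alone.
9. Ferryman goes to the far shore with Cato.
10. Ferryman goes back to the near shore alone.
11. Ferryman goes to the far shore with Quin.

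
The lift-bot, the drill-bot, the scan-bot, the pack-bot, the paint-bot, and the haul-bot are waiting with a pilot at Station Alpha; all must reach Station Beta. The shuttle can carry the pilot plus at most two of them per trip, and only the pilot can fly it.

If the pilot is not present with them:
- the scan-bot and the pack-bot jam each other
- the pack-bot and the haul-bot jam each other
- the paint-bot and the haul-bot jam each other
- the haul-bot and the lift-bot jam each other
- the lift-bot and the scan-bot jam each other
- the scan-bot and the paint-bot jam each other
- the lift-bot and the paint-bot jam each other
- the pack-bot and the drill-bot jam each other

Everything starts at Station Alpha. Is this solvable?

Whatever the first load, the items left behind include a forbidden pair without the pilot. No opening move is safe, so no plan exists.

No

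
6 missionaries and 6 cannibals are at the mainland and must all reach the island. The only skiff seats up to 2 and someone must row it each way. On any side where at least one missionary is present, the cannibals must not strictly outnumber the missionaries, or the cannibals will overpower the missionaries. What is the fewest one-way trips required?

Following every safe sequence of crossings from the start, the most of the 12 that can be at the island as the skiff arrives there on crossings 1, 3, 5, 7, 9 is 2, 3, 4, 5, 6 respectively; the best ever achieved is 6 of 12.
From crossing 11 on, no configuration arises that was not already reachable earlier: only 15 distinct safe configurations (who is on which side, and where the skiff is) can ever be reached, none of them has everyone across, and every continuation just revisits them. They are: 0 missionaries + 0 cannibals across (skiff back at the start); 0 missionaries + 1 cannibal across (skiff there); 0 missionaries + 1 cannibal across (skiff back at the start); 0 missionaries + 2 cannibals across (skiff there); 0 missionaries + 2 cannibals across (skiff back at the start); 0 missionaries + 3 cannibals across (skiff there); 0 missionaries + 3 cannibals across (skiff back at the start); 0 missionaries + 4 cannibals across (skiff there); 0 missionaries + 4 cannibals across (skiff back at the start); 0 missionaries + 5 cannibals across (skiff there); 0 missionaries + 5 cannibals across (skiff back at the start); 0 missionaries + 6 cannibals across (skiff there); 1 missionary + 1 cannibal across (skiff there); 1 missionary + 1 cannibal across (skiff back at the start); 2 missionaries + 2 cannibals across (skiff there). So no valid plan exists.

impossible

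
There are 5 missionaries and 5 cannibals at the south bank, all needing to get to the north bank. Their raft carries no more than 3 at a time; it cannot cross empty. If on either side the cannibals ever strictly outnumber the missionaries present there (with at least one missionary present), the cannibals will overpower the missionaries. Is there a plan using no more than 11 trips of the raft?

Yes

Yes — this plan uses 11 crossings (≤ 11):
1. 2 cannibals → the north bank.  (the south bank: 5M 3C; the north bank: 0M 2C)
2. 1 cannibal ← the south bank.  (the south bank: 5M 4C; the north bank: 0M 1C)
3. 3 cannibals → the north bank.  (the south bank: 5M 1C; the north bank: 0M 4C)
4. 1 cannibal ← the south bank.  (the south bank: 5M 2C; the north bank: 0M 3C)
5. 3 missionaries → the north bank.  (the south bank: 2M 2C; the north bank: 3M 3C)
6. 1 missionary and 1 cannibal ← the south bank.  (the south bank: 3M 3C; the north bank: 2M 2C)
7. 3 missionaries → the north bank.  (the south bank: 0M 3C; the north bank: 5M 2C)
8. 1 cannibal ← the south bank.  (the south bank: 0M 4C; the north bank: 5M 1C)
9. 2 cannibals → the north bank.  (the south bank: 0M 2C; the north bank: 5M 3C)
10. 1 cannibal ← the south bank.  (the south bank: 0M 3C; the north bank: 5M 2C)
11. 3 cannibals → the north bank.  (the south bank: 0M 0C; the north bank: 5M 5C)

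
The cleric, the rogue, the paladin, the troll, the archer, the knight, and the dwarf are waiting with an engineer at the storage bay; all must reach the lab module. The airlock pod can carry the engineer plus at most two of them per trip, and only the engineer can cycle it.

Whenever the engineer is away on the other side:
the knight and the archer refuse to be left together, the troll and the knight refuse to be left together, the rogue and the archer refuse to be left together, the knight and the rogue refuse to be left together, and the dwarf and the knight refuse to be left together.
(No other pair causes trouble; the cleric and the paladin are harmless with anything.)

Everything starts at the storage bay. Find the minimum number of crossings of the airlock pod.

11

Counting alone: the engineer can take at most 2 across per trip to the lab module, so moving all 7 needs at least 4 loaded trips out, with a return between consecutive ones — at least 7 crossings.
The safety rule pushes this higher. Following every safe sequence of crossings, the most of the 7 that can be at the lab module as the airlock pod arrives there on crossings 7, 9 is 5, 6 respectively — never all 7.
So no plan with fewer than 11 crossings exists, and this one achieves 11:
1. Engineer goes to the lab module with the knight and the rogue.
2. Engineer goes back to the storage bay with the rogue.
3. Engineer goes to the lab module with the cleric and the rogue.
4. Engineer goes back to the storage bay with the rogue.
5. Engineer goes to the lab module with the paladin and the rogue.
6. Engineer goes back to the storage bay with the rogue.
7. Engineer goes to the lab module with the rogue and the troll.
8. Engineer goes back to the storage bay with the knight.
9. Engineer goes to the lab module with the archer and the dwarf.
10. Engineer goes back to the storage bay with the rogue.
11. Engineer goes to the lab module with the knight and the rogue.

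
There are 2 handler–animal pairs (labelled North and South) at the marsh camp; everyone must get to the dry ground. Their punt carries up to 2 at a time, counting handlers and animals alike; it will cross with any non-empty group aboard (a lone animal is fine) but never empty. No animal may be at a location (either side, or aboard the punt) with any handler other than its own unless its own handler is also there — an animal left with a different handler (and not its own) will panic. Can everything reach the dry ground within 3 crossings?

Counting alone: each trip to the dry ground takes at most 2 across and each return brings at least 1 back, so after t trips out (and t−1 returns) at most 2t − (t−1) of the 4 are across; that first reaches 4 at t = 3, so at least 5 crossings are needed.
Since 3 < 5, 3 crossings cannot be enough. (The shortest complete plan in fact takes 5:)
1. animal North and handler North cross → the dry ground.
2. handler North crosses ← the marsh camp.
3. handler North and handler South cross → the dry ground.
4. handler South crosses ← the marsh camp.
5. animal South and handler South cross → the dry ground.

No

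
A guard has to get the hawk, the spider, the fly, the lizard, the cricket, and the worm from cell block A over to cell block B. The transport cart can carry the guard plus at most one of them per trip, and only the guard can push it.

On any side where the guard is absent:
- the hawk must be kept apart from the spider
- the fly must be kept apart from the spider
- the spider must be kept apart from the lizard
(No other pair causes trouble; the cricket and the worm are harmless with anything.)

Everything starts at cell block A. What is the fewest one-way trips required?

impossible

Following every safe sequence of crossings from the start, the most of the 6 that can be at cell block B as the transport cart arrives there on crossings 1, 3, 5, 7 is 1, 2, 3, 4 respectively; the best ever achieved is 4 of 6.
From crossing 9 on, no configuration arises that was not already reachable earlier: only 36 distinct safe configurations (who is on which side, and where the transport cart is) can ever be reached, none of them has everyone across, and every continuation just revisits them. So no valid plan exists.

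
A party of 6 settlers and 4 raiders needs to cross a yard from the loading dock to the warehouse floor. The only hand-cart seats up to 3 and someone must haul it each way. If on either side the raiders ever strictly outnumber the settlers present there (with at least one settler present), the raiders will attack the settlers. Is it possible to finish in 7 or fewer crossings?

Counting alone: each trip to the warehouse floor takes at most 3 across and each return brings at least 1 back, so after t trips out (and t−1 returns) at most 3t − (t−1) of the 10 are across; that first reaches 10 at t = 5, so at least 9 crossings are needed.
Since 7 < 9, 7 crossings cannot be enough. (The shortest complete plan in fact takes 9:)
1. 2 raiders → the warehouse floor.  (the loading dock: 6S 2R; the warehouse floor: 0S 2R)
2. 1 raider ← the loading dock.  (the loading dock: 6S 3R; the warehouse floor: 0S 1R)
3. 3 raiders → the warehouse floor.  (the loading dock: 6S 0R; the warehouse floor: 0S 4R)
4. 1 raider ← the loading dock.  (the loading dock: 6S 1R; the warehouse floor: 0S 3R)
5. 3 settlers → the warehouse floor.  (the loading dock: 3S 1R; the warehouse floor: 3S 3R)
6. 1 raider ← the loading dock.  (the loading dock: 3S 2R; the warehouse floor: 3S 2R)
7. 1 settler and 2 raiders → the warehouse floor.  (the loading dock: 2S 0R; the warehouse floor: 4S 4R)
8. 1 raider ← the loading dock.  (the loading dock: 2S 1R; the warehouse floor: 4S 3R)
9. 2 settlers and 1 raider → the warehouse floor.  (the loading dock: 0S 0R; the warehouse floor: 6S 4R)

No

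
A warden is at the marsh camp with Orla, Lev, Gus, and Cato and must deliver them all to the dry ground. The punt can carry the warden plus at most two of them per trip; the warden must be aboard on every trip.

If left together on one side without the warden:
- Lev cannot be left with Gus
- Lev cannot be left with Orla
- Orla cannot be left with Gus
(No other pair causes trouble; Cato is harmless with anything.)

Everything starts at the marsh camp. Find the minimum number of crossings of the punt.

Counting alone: the warden can take at most 2 across per trip to the dry ground, so moving all 4 needs at least 2 loaded trips out, with a return between consecutive ones — at least 3 crossings.
The safety rule pushes this higher. Following every safe sequence of crossings, the most of the 4 that can be at the dry ground as the punt arrives there on crossing 3 is 3 — never all 4.
So no plan with fewer than 5 crossings exists, and this one achieves 5:
1. Warden goes to the dry ground with Lev and Orla.  [the marsh camp: Cato, Gus | the dry ground: Lev, Orla]
2. Warden goes back to the marsh camp with Orla.  [the marsh camp: Cato, Gus, Orla | the dry ground: Lev]
3. Warden goes to the dry ground with Cato and Orla.  [the marsh camp: Gus | the dry ground: Cato, Lev, Orla]
4. Warden goes back to the marsh camp with Orla.  [the marsh camp: Gus, Orla | the dry ground: Cato, Lev]
5. Warden goes to the dry ground with Gus and Orla.  [the marsh camp: — | the dry ground: Cato, Gus, Lev, Orla]

5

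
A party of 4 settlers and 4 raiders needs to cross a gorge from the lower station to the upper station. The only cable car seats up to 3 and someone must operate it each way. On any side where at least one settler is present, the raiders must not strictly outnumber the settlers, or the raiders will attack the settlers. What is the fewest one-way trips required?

Counting alone: each trip to the upper station takes at most 3 across and each return brings at least 1 back, so after t trips out (and t−1 returns) at most 3t − (t−1) of the 8 are across; that first reaches 8 at t = 4, so at least 7 crossings are needed.
The safety rule pushes this higher. Following every safe sequence of crossings, the most of the 8 that can be at the upper station as the cable car arrives there on crossing 7 is 7 — never all 8.
So no plan with fewer than 9 crossings exists, and this one achieves 9:
1. 2 raiders → the upper station.  (the lower station: 4S 2R; the upper station: 0S 2R)
2. 1 raider ← the lower station.  (the lower station: 4S 3R; the upper station: 0S 1R)
3. 3 raiders → the upper station.  (the lower station: 4S 0R; the upper station: 0S 4R)
4. 1 raider ← the lower station.  (the lower station: 4S 1R; the upper station: 0S 3R)
5. 3 settlers → the upper station.  (the lower station: 1S 1R; the upper station: 3S 3R)
6. 1 settler and 1 raider ← the lower station.  (the lower station: 2S 2R; the upper station: 2S 2R)
7. 2 settlers → the upper station.  (the lower station: 0S 2R; the upper station: 4S 2R)
8. 1 raider ← the lower station.  (the lower station: 0S 3R; the upper station: 4S 1R)
9. 3 raiders → the upper station.  (the lower station: 0S 0R; the upper station: 4S 4R)

9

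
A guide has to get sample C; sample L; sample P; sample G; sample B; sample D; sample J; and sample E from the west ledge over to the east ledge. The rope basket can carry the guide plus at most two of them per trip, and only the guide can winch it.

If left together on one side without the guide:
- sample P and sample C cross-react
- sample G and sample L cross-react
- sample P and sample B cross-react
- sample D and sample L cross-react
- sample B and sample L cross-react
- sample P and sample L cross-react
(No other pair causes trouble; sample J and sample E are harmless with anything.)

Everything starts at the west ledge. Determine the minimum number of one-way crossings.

Counting alone: the guide can take at most 2 across per trip to the east ledge, so moving all 8 needs at least 4 loaded trips out, with a return between consecutive ones — at least 7 crossings.
The safety rule pushes this higher. Following every safe sequence of crossings, the most of the 8 that can be at the east ledge as the rope basket arrives there on crossings 7, 9, 11 is 5, 6, 7 respectively — never all 8.
So no plan with fewer than 13 crossings exists, and this one achieves 13:
1. Guide goes to the east ledge with sample L and sample P.  [the west ledge: sample B, sample C, sample D, sample E, sample G, sample J | the east ledge: sample L, sample P]
2. Guide goes back to the west ledge with sample L.  [the west ledge: sample B, sample C, sample D, sample E, sample G, sample J, sample L | the east ledge: sample P]
3. Guide goes to the east ledge with sample C and sample L.  [the west ledge: sample B, sample D, sample E, sample G, sample J | the east ledge: sample C, sample L, sample P]
4. Guide goes back to the west ledge with sample P.  [the west ledge: sample B, sample D, sample E, sample G, sample J, sample P | the east ledge: sample C, sample L]
5. Guide goes to the east ledge with sample J and sample P.  [the west ledge: sample B, sample D, sample E, sample G | the east ledge: sample C, sample J, sample L, sample P]
6. Guide goes back to the west ledge with sample P.  [the west ledge: sample B, sample D, sample E, sample G, sample P | the east ledge: sample C, sample J, sample L]
7. Guide goes to the east ledge with sample E and sample P.  [the west ledge: sample B, sample D, sample G | the east ledge: sample C, sample E, sample J, sample L, sample P]
8. Guide goes back to the west ledge with sample P.  [the west ledge: sample B, sample D, sample G, sample P | the east ledge: sample C, sample E, sample J, sample L]
9. Guide goes to the east ledge with sample B and sample G.  [the west ledge: sample D, sample P | the east ledge: sample B, sample C, sample E, sample G, sample J, sample L]
10. Guide goes back to the west ledge with sample L.  [the west ledge: sample D, sample L, sample P | the east ledge: sample B, sample C, sample E, sample G, sample J]
11. Guide goes to the east ledge with sample D and sample L.  [the west ledge: sample P | the east ledge: sample B, sample C, sample D, sample E, sample G, sample J, sample L]
12. Guide goes back to the west ledge with sample L.  [the west ledge: sample L, sample P | the east ledge: sample B, sample C, sample D, sample E, sample G, sample J]
13. Guide goes to the east ledge with sample L and sample P.  [the west ledge: — | the east ledge: sample B, sample C, sample D, sample E, sample G, sample J, sample L, sample P]

13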